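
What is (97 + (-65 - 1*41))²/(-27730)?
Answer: -81/27730 ≈ -0.0029210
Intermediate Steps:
(97 + (-65 - 1*41))²/(-27730) = (97 + (-65 - 41))²*(-1/27730) = (97 - 106)²*(-1/27730) = (-9)²*(-1/27730) = 81*(-1/27730) = -81/27730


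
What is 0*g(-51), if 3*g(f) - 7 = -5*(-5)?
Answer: 0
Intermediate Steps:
g(f) = 32/3 (g(f) = 7/3 + (-5*(-5))/3 = 7/3 + (1/3)*25 = 7/3 + 25/3 = 32/3)
0*g(-51) = 0*(32/3) = 0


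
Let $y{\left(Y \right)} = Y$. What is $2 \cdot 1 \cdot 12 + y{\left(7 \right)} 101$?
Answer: $731$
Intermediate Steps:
$2 \cdot 1 \cdot 12 + y{\left(7 \right)} 101 = 2 \cdot 1 \cdot 12 + 7 \cdot 101 = 2 \cdot 12 + 707 = 24 + 707 = 731$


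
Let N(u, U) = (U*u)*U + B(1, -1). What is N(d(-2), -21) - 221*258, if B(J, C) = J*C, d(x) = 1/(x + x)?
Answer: -228517/4 ≈ -57129.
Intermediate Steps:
d(x) = 1/(2*x)
B(J, C) = C*J
N(u, U) = -1 + u*U² (N(u, U) = (U*u)*U - 1*1 = u*U² - 1 = -1 + u*U²)
N(d(-2), -21) - 221*258 = (-1 + ((½)/(-2))*(-21)²) - 221*258 = (-1 + ((½)*(-½))*441) - 57018 = (-1 - ¼*441) - 57018 = (-1 - 441/4) - 57018 = -445/4 - 57018 = -228517/4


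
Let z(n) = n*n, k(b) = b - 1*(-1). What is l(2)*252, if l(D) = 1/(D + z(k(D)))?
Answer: 252/11 ≈ 22.909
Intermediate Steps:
k(b) = 1 + b (k(b) = b + 1 = 1 + b)
z(n) = n²
l(D) = 1/(D + (1 + D)²)
l(2)*252 = 252/(2 + (1 + 2)²) = 252/(2 + 3²) = 252/(2 + 9) = 252/11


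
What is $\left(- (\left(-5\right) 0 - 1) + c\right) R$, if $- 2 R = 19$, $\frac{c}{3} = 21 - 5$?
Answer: $- \frac{931}{2} \approx -465.5$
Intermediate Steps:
$c = 48$ ($c = 3 \left(21 - 5\right) = 3 \cdot 16 = 48$)
$R = - \frac{19}{2}$ ($R = \left(- \frac{1}{2}\right) 19 = - \frac{19}{2} \approx -9.5$)
$\left(- (\left(-5\right) 0 - 1) + c\right) R = \left(- (\left(-5\right) 0 - 1) + 48\right) \left(- \frac{19}{2}\right) = \left(- (0 - 1) + 48\right) \left(- \frac{19}{2}\right) = \left(\left(-1\right) \left(-1\right) + 48\right) \left(- \frac{19}{2}\right) = \left(1 + 48\right) \left(- \frac{19}{2}\right) = 49 \left(- \frac{19}{2}\right) = - \frac{931}{2}$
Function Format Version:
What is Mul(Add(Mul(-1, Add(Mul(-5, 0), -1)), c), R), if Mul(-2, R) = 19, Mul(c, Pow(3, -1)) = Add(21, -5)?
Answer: Rational(-931, 2) ≈ -465.50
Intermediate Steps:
c = 48 (c = Mul(3, Add(21, -5)) = Mul(3, 16) = 48)
R = Rational(-19, 2) (R = Mul(Rational(-1, 2), 19) = Rational(-19, 2) ≈ -9.5000)
Mul(Add(Mul(-1, Add(Mul(-5, 0), -1)), c), R) = Mul(Add(Mul(-1, Add(Mul(-5, 0), -1)), 48), Rational(-19, 2)) = Mul(Add(Mul(-1, Add(0, -1)), 48), Rational(-19, 2)) = Mul(Add(Mul(-1, -1), 48), Rational(-19, 2)) = Mul(Add(1, 48), Rational(-19, 2)) = Mul(49, Rational(-19, 2)) = Rational(-931, 2)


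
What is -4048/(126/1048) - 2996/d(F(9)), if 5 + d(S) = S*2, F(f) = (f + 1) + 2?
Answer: -40490636/1197 ≈ -33827.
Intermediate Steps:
F(f) = 3 + f (F(f) = (1 + f) + 2 = 3 + f)
d(S) = -5 + 2*S (d(S) = -5 + S*2 = -5 + 2*S)
-4048/(126/1048) - 2996/d(F(9)) = -4048/(126/1048) - 2996/(-5 + 2*(3 + 9)) = -4048/(126*(1/1048)) - 2996/(-5 + 2*12) = -4048/63/524 - 2996/(-5 + 24) = -4048*524/63 - 2996/19 = -2121152/63 - 2996*1/19 = -2121152/63 - 2996/19 = -40490636/1197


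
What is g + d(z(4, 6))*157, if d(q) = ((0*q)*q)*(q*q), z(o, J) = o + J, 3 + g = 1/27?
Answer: -80/27 ≈ -2.9630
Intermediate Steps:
g = -80/27 (g = -3 + 1/27 = -80/27 ≈ -2.9630)
z(o, J) = J + o
d(q) = 0 (d(q) = (0*q)*q**2 = 0*q**2 = 0)
g + d(z(4, 6))*157 = -80/27 + 0*157 = -80/27 + 0 = -80/27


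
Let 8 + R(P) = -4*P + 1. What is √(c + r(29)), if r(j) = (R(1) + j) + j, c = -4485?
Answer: I*√4438 ≈ 66.618*I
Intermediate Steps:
R(P) = -7 - 4*P (R(P) = -8 + (-4*P + 1) = -8 + (1 - 4*P) = -7 - 4*P)
r(j) = -11 + 2*j (r(j) = ((-7 - 4*1) + j) + j = ((-7 - 4) + j) + j = (-11 + j) + j = -11 + 2*j)
√(c + r(29)) = √(-4485 + (-11 + 2*29)) = √(-4485 + (-11 + 58)) = √(-4485 + 47) = √(-4438) = I*√4438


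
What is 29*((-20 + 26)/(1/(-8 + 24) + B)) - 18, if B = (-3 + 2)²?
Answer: 2478/17 ≈ 145.76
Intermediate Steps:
B = 1 (B = (-1)² = 1)
29*((-20 + 26)/(1/(-8 + 24) + B)) - 18 = 29*((-20 + 26)/(1/(-8 + 24) + 1)) - 18 = 29*(6/(1/16 + 1)) - 18 = 29*(6/(17/16)) - 18 = 29*(6*(16/17)) - 18 = 29*(96/17) - 18 = 2784/17 - 18 = 2478/17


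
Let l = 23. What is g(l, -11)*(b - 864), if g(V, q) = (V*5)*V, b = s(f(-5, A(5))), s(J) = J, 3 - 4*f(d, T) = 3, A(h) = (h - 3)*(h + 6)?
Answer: -2285280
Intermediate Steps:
A(h) = (-3 + h)*(6 + h)
f(d, T) = 0 (f(d, T) = 3/4 - 1/4*3 = 3/4 - 3/4 = 0)
b = 0
g(V, q) = 5*V**2 (g(V, q) = (5*V)*V = 5*V**2)
g(l, -11)*(b - 864) = (5*23**2)*(0 - 864) = (5*529)*(-864) = 2645*(-864) = -2285280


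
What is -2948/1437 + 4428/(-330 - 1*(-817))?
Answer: 4927360/699819 ≈ 7.0409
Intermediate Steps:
-2948/1437 + 4428/(-330 - 1*(-817)) = -2948*1/1437 + 4428/(-330 + 817) = -2948/1437 + 4428/487 = 4927360/699819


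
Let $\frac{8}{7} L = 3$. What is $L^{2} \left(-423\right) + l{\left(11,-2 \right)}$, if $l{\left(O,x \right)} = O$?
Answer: $- \frac{185839}{64} \approx -2903.7$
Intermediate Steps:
$L = \frac{21}{8}$ ($L = \frac{7}{8} \cdot 3 = \frac{21}{8} \approx 2.625$)
$L^{2} \left(-423\right) + l{\left(11,-2 \right)} = \left(\frac{21}{8}\right)^{2} \left(-423\right) + 11 = \frac{441}{64} \left(-423\right) + 11 = - \frac{186543}{64} + 11 = - \frac{185839}{64}$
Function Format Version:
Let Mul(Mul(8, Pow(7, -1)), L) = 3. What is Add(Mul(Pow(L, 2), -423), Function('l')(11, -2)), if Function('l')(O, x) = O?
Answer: Rational(-185839, 64) ≈ -2903.7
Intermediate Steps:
L = Rational(21, 8) (L = Mul(Rational(7, 8), 3) = Rational(21, 8) ≈ 2.6250)
Add(Mul(Pow(L, 2), -423), Function('l')(11, -2)) = Add(Mul(Pow(Rational(21, 8), 2), -423), 11) = Add(Mul(Rational(441, 64), -423), 11) = Add(Rational(-186543, 64), 11) = Rational(-185839, 64)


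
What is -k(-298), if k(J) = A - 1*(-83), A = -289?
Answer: 206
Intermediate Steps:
k(J) = -206 (k(J) = -289 - 1*(-83) = -289 + 83 = -206)
-k(-298) = -1*(-206) = 206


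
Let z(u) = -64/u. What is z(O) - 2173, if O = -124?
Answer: -67347/31 ≈ -2172.5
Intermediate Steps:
z(O) - 2173 = -64/(-124) - 2173 = -64*(-1/124) - 2173 = 16/31 - 2173 = -67347/31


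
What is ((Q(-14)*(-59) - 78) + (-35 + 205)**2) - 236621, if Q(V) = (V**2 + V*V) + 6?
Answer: -231281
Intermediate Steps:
Q(V) = 6 + 2*V**2 (Q(V) = (V**2 + V**2) + 6 = 2*V**2 + 6 = 6 + 2*V**2)
((Q(-14)*(-59) - 78) + (-35 + 205)**2) - 236621 = (((6 + 2*(-14)**2)*(-59) - 78) + (-35 + 205)**2) - 236621 = (((6 + 2*196)*(-59) - 78) + 170**2) - 236621 = (((6 + 392)*(-59) - 78) + 28900) - 236621 = ((398*(-59) - 78) + 28900) - 236621 = ((-23482 - 78) + 28900) - 236621 = (-23560 + 28900) - 236621 = 5340 - 236621 = -231281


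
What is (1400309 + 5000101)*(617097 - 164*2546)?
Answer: 1277221016730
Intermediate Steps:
(1400309 + 5000101)*(617097 - 164*2546) = 6400410*(617097 - 417544) = 6400410*199553 = 1277221016730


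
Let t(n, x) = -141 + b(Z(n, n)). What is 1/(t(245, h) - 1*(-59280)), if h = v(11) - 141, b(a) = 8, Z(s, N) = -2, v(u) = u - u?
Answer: 1/59147 ≈ 1.6907e-5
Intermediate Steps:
v(u) = 0
h = -141 (h = 0 - 141 = -141)
t(n, x) = -133 (t(n, x) = -141 + 8 = -133)
1/(t(245, h) - 1*(-59280)) = 1/(-133 - 1*(-59280)) = 1/(-133 + 59280) = 1/59147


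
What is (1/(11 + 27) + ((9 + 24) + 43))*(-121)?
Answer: -349569/38 ≈ -9199.2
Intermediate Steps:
(1/(11 + 27) + ((9 + 24) + 43))*(-121) = (1/38 + (33 + 43))*(-121) = (1/38 + 76)*(-121) = (2889/38)*(-121) = -349569/38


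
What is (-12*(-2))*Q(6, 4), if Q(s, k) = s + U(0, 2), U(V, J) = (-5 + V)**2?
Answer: 744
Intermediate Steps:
Q(s, k) = 25 + s (Q(s, k) = s + (-5 + 0)**2 = s + (-5)**2 = s + 25 = 25 + s)
(-12*(-2))*Q(6, 4) = (-12*(-2))*(25 + 6) = 24*31 = 744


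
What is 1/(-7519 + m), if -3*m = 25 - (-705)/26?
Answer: -78/587837 ≈ -0.00013269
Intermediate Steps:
m = -1355/78 (m = -(25 - (-705)/26)/3 = -(25 - 47*(-15/26))/3 = -(25 + 705/26)/3 = -1/3*1355/26 = -1355/78 ≈ -17.372)
1/(-7519 + m) = 1/(-7519 - 1355/78) = 1/(-587837/78) = -78/587837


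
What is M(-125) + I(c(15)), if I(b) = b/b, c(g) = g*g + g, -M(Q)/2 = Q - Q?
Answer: 1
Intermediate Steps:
M(Q) = 0 (M(Q) = -2*(Q - Q) = -2*0 = 0)
c(g) = g + g**2 (c(g) = g**2 + g = g + g**2)
I(b) = 1
M(-125) + I(c(15)) = 0 + 1 = 1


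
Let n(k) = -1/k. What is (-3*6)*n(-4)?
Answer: -9/2 ≈ -4.5000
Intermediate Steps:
(-3*6)*n(-4) = (-3*6)*(-1/(-4)) = -(-18)*(-1)/4 = -18*¼ = -9/2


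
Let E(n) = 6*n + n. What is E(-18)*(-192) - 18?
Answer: 24174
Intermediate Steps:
E(n) = 7*n
E(-18)*(-192) - 18 = (7*(-18))*(-192) - 18 = -126*(-192) - 18 = 24192 - 18 = 24174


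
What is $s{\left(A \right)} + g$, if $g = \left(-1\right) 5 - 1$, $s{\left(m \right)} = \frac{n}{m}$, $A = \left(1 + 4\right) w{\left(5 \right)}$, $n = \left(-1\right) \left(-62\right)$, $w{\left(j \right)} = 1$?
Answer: $\frac{32}{5} \approx 6.4$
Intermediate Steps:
$n = 62$
$A = 5$ ($A = \left(1 + 4\right) 1 = 5 \cdot 1 = 5$)
$s{\left(m \right)} = \frac{62}{m}$
$g = -6$ ($g = -5 - 1 = -6$)
$s{\left(A \right)} + g = \frac{62}{5} - 6 = \frac{32}{5}$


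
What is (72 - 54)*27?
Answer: 486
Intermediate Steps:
(72 - 54)*27 = 18*27 = 486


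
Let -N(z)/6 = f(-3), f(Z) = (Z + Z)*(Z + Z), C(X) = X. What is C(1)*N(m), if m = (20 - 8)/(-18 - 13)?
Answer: -216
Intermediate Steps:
f(Z) = 4*Z² (f(Z) = (2*Z)*(2*Z) = 4*Z²)
m = -12/31 (m = 12/(-31) = 12*(-1/31) = -12/31 ≈ -0.38710)
N(z) = -216 (N(z) = -24*(-3)² = -24*9 = -6*36 = -216)
C(1)*N(m) = 1*(-216) = -216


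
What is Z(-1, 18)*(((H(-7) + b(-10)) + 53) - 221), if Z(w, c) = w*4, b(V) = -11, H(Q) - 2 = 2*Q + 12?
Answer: 716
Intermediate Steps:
H(Q) = 14 + 2*Q (H(Q) = 2 + (2*Q + 12) = 2 + (12 + 2*Q) = 14 + 2*Q)
Z(w, c) = 4*w
Z(-1, 18)*(((H(-7) + b(-10)) + 53) - 221) = (4*(-1))*((((14 + 2*(-7)) - 11) + 53) - 221) = -4*((((14 - 14) - 11) + 53) - 221) = -4*(((0 - 11) + 53) - 221) = -4*((-11 + 53) - 221) = -4*(42 - 221) = -4*(-179) = 716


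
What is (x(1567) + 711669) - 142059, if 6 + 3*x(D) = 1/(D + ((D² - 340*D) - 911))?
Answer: 3286692272761/5770095 ≈ 5.6961e+5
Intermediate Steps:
x(D) = -2 + 1/(3*(-911 + D² - 339*D)) (x(D) = -2 + 1/(3*(D + ((D² - 340*D) - 911))) = -2 + 1/(3*(D + (-911 + D² - 340*D))) = -2 + 1/(3*(-911 + D² - 339*D)))
(x(1567) + 711669) - 142059 = ((-5467 - 2034*1567 + 6*1567²)/(3*(911 - 1*1567² + 339*1567)) + 711669) - 142059 = ((-5467 - 3187278 + 6*2455489)/(3*(911 - 1*2455489 + 531213)) + 711669) - 142059 = ((-5467 - 3187278 + 14732934)/(3*(911 - 2455489 + 531213)) + 711669) - 142059 = ((⅓)*11540189/(-1923365) + 711669) - 142059 = ((⅓)*(-1/1923365)*11540189 + 711669) - 142059 = (-11540189/5770095 + 711669) - 142059 = 4106386198366/5770095 - 142059 = 3286692272761/5770095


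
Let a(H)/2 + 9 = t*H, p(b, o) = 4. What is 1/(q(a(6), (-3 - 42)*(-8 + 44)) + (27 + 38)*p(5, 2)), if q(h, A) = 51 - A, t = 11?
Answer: 1/1931 ≈ 0.00051787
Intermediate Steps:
a(H) = -18 + 22*H (a(H) = -18 + 2*(11*H) = -18 + 22*H)
1/(q(a(6), (-3 - 42)*(-8 + 44)) + (27 + 38)*p(5, 2)) = 1/((51 - (-3 - 42)*(-8 + 44)) + (27 + 38)*4) = 1/((51 - (-45)*36) + 65*4) = 1/((51 - 1*(-1620)) + 260) = 1/((51 + 1620) + 260) = 1/(1671 + 260) = 1/1931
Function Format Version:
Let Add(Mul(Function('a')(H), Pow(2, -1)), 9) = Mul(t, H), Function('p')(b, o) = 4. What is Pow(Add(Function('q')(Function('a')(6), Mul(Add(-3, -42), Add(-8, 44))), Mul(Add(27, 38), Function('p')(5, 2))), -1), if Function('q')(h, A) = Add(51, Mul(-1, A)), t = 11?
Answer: Rational(1, 1931) ≈ 0.00051787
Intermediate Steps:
Function('a')(H) = Add(-18, Mul(22, H)) (Function('a')(H) = Add(-18, Mul(2, Mul(11, H))) = Add(-18, Mul(22, H)))
Pow(Add(Function('q')(Function('a')(6), Mul(Add(-3, -42), Add(-8, 44))), Mul(Add(27, 38), Function('p')(5, 2))), -1) = Pow(Add(Add(51, Mul(-1, Mul(Add(-3, -42), Add(-8, 44)))), Mul(Add(27, 38), 4)), -1) = Pow(Add(Add(51, Mul(-1, Mul(-45, 36))), Mul(65, 4)), -1) = Pow(Add(Add(51, Mul(-1, -1620)), 260), -1) = Pow(Add(Add(51, 1620), 260), -1) = Pow(Add(1671, 260), -1) = Pow(1931, -1) = Rational(1, 1931)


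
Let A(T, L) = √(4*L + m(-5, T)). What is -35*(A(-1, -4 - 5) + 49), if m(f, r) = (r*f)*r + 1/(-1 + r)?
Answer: -1715 - 35*I*√166/2 ≈ -1715.0 - 225.47*I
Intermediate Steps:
m(f, r) = 1/(-1 + r) + f*r² (m(f, r) = (f*r)*r + 1/(-1 + r) = f*r² + 1/(-1 + r) = 1/(-1 + r) + f*r²)
A(T, L) = √(4*L + (1 - 5*T³ + 5*T²)/(-1 + T)) (A(T, L) = √(4*L + (1 - 5*T³ - 1*(-5)*T²)/(-1 + T)) = √(4*L + (1 - 5*T³ + 5*T²)/(-1 + T)))
-35*(A(-1, -4 - 5) + 49) = -35*(√((1 - 5*(-1)³ + 5*(-1)² + 4*(-4 - 5)*(-1 - 1))/(-1 - 1)) + 49) = -35*(√((1 - 5*(-1) + 5*1 + 4*(-9)*(-2))/(-2)) + 49) = -35*(√(-(1 + 5 + 5 + 72)/2) + 49) = -35*(√(-½*83) + 49) = -35*(√(-83/2) + 49) = -35*(I*√166/2 + 49) = -35*(49 + I*√166/2) = -1715 - 35*I*√166/2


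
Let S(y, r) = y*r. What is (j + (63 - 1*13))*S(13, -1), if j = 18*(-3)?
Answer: 52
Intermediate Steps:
S(y, r) = r*y
j = -54
(j + (63 - 1*13))*S(13, -1) = (-54 + (63 - 1*13))*(-1*13) = (-54 + (63 - 13))*(-13) = (-54 + 50)*(-13) = -4*(-13) = 52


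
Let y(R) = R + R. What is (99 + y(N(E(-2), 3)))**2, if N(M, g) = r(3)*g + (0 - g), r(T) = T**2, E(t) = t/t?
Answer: 21609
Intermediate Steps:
E(t) = 1
N(M, g) = 8*g (N(M, g) = 3**2*g + (0 - g) = 9*g - g = 8*g)
y(R) = 2*R
(99 + y(N(E(-2), 3)))**2 = (99 + 2*(8*3))**2 = (99 + 2*24)**2 = (99 + 48)**2 = 147**2 = 21609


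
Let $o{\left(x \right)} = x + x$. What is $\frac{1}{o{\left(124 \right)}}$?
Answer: $\frac{1}{248} \approx 0.0040323$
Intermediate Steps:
$o{\left(x \right)} = 2 x$
$\frac{1}{o{\left(124 \right)}} = \frac{1}{2 \cdot 124} = \frac{1}{248}$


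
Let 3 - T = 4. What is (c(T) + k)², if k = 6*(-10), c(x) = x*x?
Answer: 3481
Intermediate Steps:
T = -1 (T = 3 - 1*4 = 3 - 4 = -1)
c(x) = x²
k = -60
(c(T) + k)² = ((-1)² - 60)² = (1 - 60)² = (-59)² = 3481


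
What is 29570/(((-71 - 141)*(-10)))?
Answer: 2957/212 ≈ 13.948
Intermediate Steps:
29570/(((-71 - 141)*(-10))) = 29570/((-212*(-10))) = 29570/2120 = 29570*(1/2120) = 2957/212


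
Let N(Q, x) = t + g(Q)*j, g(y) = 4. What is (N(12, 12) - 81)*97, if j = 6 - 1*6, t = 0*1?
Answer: -7857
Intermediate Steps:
t = 0
j = 0 (j = 6 - 6 = 0)
N(Q, x) = 0 (N(Q, x) = 0 + 4*0 = 0 + 0 = 0)
(N(12, 12) - 81)*97 = (0 - 81)*97 = -81*97 = -7857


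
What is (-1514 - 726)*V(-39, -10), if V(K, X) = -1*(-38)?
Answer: -85120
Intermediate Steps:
V(K, X) = 38
(-1514 - 726)*V(-39, -10) = (-1514 - 726)*38 = -2240*38 = -85120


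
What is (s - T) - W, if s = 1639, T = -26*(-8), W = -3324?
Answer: 4755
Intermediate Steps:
T = 208
(s - T) - W = (1639 - 1*208) - 1*(-3324) = (1639 - 208) + 3324 = 1431 + 3324 = 4755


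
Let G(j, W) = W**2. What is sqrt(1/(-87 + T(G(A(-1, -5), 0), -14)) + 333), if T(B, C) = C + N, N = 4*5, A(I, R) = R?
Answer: 2*sqrt(6743)/9 ≈ 18.248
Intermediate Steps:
N = 20
T(B, C) = 20 + C (T(B, C) = C + 20 = 20 + C)
sqrt(1/(-87 + T(G(A(-1, -5), 0), -14)) + 333) = sqrt(1/(-87 + (20 - 14)) + 333) = sqrt(1/(-87 + 6) + 333) = sqrt(1/(-81) + 333) = sqrt(-1/81 + 333) = sqrt(26972/81) = 2*sqrt(6743)/9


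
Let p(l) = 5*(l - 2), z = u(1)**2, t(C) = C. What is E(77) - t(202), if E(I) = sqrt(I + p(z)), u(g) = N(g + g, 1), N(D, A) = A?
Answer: -202 + 6*sqrt(2) ≈ -193.51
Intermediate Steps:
u(g) = 1
z = 1 (z = 1**2 = 1)
p(l) = -10 + 5*l (p(l) = 5*(-2 + l) = -10 + 5*l)
E(I) = sqrt(-5 + I) (E(I) = sqrt(I + (-10 + 5*1)) = sqrt(I + (-10 + 5)) = sqrt(I - 5) = sqrt(-5 + I))
E(77) - t(202) = sqrt(-5 + 77) - 1*202 = sqrt(72) - 202 = 6*sqrt(2) - 202 = -202 + 6*sqrt(2)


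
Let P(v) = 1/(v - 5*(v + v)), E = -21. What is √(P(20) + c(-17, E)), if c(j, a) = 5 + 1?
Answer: √5395/30 ≈ 2.4484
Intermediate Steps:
c(j, a) = 6
P(v) = -1/(9*v) (P(v) = 1/(v - 10*v) = 1/(-9*v) = -1/(9*v))
√(P(20) + c(-17, E)) = √(-⅑/20 + 6) = √(-⅑*1/20 + 6) = √(-1/180 + 6) = √(1079/180) = √5395/30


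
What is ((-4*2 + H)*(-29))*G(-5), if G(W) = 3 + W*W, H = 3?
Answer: 4060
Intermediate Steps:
G(W) = 3 + W²
((-4*2 + H)*(-29))*G(-5) = ((-4*2 + 3)*(-29))*(3 + (-5)²) = ((-8 + 3)*(-29))*(3 + 25) = -5*(-29)*28 = 145*28 = 4060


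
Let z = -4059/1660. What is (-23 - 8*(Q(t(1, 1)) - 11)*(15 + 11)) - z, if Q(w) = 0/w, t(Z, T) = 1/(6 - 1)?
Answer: 3763959/1660 ≈ 2267.4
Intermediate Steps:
t(Z, T) = ⅕ (t(Z, T) = 1/5 = ⅕)
Q(w) = 0
z = -4059/1660 (z = -4059*1/1660 = -4059/1660 ≈ -2.4452)
(-23 - 8*(Q(t(1, 1)) - 11)*(15 + 11)) - z = (-23 - 8*(0 - 11)*(15 + 11)) - 1*(-4059/1660) = (-23 - (-88)*26) + 4059/1660 = (-23 - 8*(-286)) + 4059/1660 = (-23 + 2288) + 4059/1660 = 2265 + 4059/1660 = 3763959/1660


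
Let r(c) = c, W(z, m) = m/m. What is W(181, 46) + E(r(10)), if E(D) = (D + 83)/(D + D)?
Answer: 113/20 ≈ 5.6500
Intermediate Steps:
W(z, m) = 1
E(D) = (83 + D)/(2*D) (E(D) = (83 + D)/((2*D)) = (83 + D)*(1/(2*D)) = (83 + D)/(2*D))
W(181, 46) + E(r(10)) = 1 + (½)*(83 + 10)/10 = 1 + (½)*(⅒)*93 = 1 + 93/20 = 113/20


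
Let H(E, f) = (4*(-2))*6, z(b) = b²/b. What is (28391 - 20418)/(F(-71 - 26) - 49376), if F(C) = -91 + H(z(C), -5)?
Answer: -7973/49515 ≈ -0.16102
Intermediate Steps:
z(b) = b
H(E, f) = -48 (H(E, f) = -8*6 = -48)
F(C) = -139 (F(C) = -91 - 48 = -139)
(28391 - 20418)/(F(-71 - 26) - 49376) = (28391 - 20418)/(-139 - 49376) = 7973/(-49515) = 7973*(-1/49515) = -7973/49515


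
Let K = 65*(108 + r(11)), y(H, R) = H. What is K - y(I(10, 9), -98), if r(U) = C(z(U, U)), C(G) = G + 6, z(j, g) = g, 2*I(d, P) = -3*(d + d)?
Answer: 8155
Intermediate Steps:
I(d, P) = -3*d (I(d, P) = (-3*(d + d))/2 = (-6*d)/2 = -3*d)
C(G) = 6 + G
r(U) = 6 + U
K = 8125 (K = 65*(108 + (6 + 11)) = 65*(108 + 17) = 65*125 = 8125)
K - y(I(10, 9), -98) = 8125 - (-3)*10 = 8125 - 1*(-30) = 8125 + 30 = 8155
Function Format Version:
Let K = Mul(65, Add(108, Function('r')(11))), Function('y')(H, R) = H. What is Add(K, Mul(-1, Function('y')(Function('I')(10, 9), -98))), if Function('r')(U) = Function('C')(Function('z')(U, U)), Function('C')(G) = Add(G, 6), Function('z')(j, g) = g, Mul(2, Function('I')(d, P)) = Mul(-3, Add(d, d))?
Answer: 8155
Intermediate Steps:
Function('I')(d, P) = Mul(-3, d) (Function('I')(d, P) = Mul(Rational(1, 2), Mul(-3, Add(d, d))) = Mul(Rational(1, 2), Mul(-3, Mul(2, d))) = Mul(Rational(1, 2), Mul(-6, d)) = Mul(-3, d))
Function('C')(G) = Add(6, G)
Function('r')(U) = Add(6, U)
K = 8125 (K = Mul(65, Add(108, Add(6, 11))) = Mul(65, Add(108, 17)) = Mul(65, 125) = 8125)
Add(K, Mul(-1, Function('y')(Function('I')(10, 9), -98))) = Add(8125, Mul(-1, Mul(-3, 10))) = Add(8125, Mul(-1, -30)) = Add(8125, 30) = 8155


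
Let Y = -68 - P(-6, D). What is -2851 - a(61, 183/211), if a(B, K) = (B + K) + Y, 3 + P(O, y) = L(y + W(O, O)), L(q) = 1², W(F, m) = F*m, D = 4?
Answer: -600689/211 ≈ -2846.9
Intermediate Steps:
L(q) = 1
P(O, y) = -2 (P(O, y) = -3 + 1 = -2)
Y = -66 (Y = -68 - 1*(-2) = -68 + 2 = -66)
a(B, K) = -66 + B + K (a(B, K) = (B + K) - 66 = -66 + B + K)
-2851 - a(61, 183/211) = -2851 - (-66 + 61 + 183/211) = -2851 - 1*(-872/211) = -2851 + 872/211 = -600689/211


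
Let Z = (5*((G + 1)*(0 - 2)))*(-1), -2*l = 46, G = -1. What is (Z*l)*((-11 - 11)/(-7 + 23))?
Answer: 0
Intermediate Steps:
l = -23 (l = -½*46 = -23)
Z = 0 (Z = (5*((-1 + 1)*(0 - 2)))*(-1) = (5*(0*(-2)))*(-1) = (5*0)*(-1) = 0*(-1) = 0)
(Z*l)*((-11 - 11)/(-7 + 23)) = (0*(-23))*((-11 - 11)/(-7 + 23)) = 0*(-22/16) = 0*(-22*1/16) = 0*(-11/8) = 0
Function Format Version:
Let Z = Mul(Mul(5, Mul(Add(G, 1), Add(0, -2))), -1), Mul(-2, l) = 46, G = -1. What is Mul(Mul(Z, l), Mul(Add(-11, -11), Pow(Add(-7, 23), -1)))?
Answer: 0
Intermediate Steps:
l = -23 (l = Mul(Rational(-1, 2), 46) = -23)
Z = 0 (Z = Mul(Mul(5, Mul(Add(-1, 1), Add(0, -2))), -1) = Mul(Mul(5, Mul(0, -2)), -1) = Mul(Mul(5, 0), -1) = Mul(0, -1) = 0)
Mul(Mul(Z, l), Mul(Add(-11, -11), Pow(Add(-7, 23), -1))) = Mul(Mul(0, -23), Mul(Add(-11, -11), Pow(Add(-7, 23), -1))) = Mul(0, Mul(-22, Pow(16, -1))) = Mul(0, Mul(-22, Rational(1, 16))) = Mul(0, Rational(-11, 8)) = 0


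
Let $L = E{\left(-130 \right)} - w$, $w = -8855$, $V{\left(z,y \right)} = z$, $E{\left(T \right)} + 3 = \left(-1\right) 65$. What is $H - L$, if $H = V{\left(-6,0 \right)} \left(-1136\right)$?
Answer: $-1971$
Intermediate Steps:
$E{\left(T \right)} = -68$ ($E{\left(T \right)} = -3 - 65 = -68$)
$H = 6816$ ($H = \left(-6\right) \left(-1136\right) = 6816$)
$L = 8787$ ($L = -68 - -8855 = -68 + 8855 = 8787$)
$H - L = 6816 - 8787 = -1971$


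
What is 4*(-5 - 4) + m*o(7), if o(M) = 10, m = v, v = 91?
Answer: 874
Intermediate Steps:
m = 91
4*(-5 - 4) + m*o(7) = 4*(-5 - 4) + 91*10 = 4*(-9) + 910 = -36 + 910 = 874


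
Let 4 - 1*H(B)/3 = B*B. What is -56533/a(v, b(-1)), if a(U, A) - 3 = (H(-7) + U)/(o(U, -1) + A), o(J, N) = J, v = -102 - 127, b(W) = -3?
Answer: -3278914/265 ≈ -12373.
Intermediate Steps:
H(B) = 12 - 3*B² (H(B) = 12 - 3*B*B = 12 - 3*B²)
v = -229
a(U, A) = 3 + (-135 + U)/(A + U) (a(U, A) = 3 + ((12 - 3*(-7)²) + U)/(U + A) = 3 + ((12 - 3*49) + U)/(A + U) = 3 + ((12 - 147) + U)/(A + U) = 3 + (-135 + U)/(A + U))
-56533/a(v, b(-1)) = -56533*(-3 - 229)/(-135 + 3*(-3) + 4*(-229)) = -56533*(-232/(-135 - 9 - 916)) = -56533/((-1/232*(-1060))) = -56533/265/58 = -56533*58/265 = -3278914/265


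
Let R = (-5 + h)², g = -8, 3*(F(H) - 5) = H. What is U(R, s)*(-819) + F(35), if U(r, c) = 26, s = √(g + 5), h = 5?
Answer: -63832/3 ≈ -21277.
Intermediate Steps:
F(H) = 5 + H/3
R = 0 (R = (-5 + 5)² = 0² = 0)
s = I*√3 (s = √(-8 + 5) = √(-3) = I*√3 ≈ 1.732*I)
U(R, s)*(-819) + F(35) = 26*(-819) + (5 + (⅓)*35) = -21294 + (5 + 35/3) = -21294 + 50/3 = -63832/3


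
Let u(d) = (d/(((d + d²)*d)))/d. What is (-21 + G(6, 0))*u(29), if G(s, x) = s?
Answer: -1/1682 ≈ -0.00059453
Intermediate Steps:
u(d) = 1/(d*(d + d²)) (u(d) = (d/((d*(d + d²))))/d = (d*(1/(d*(d + d²))))/d = 1/((d + d²)*d) = 1/(d*(d + d²)))
(-21 + G(6, 0))*u(29) = (-21 + 6)*(1/(29²*(1 + 29))) = -15/(841*30) = -15*1/25230 = -1/1682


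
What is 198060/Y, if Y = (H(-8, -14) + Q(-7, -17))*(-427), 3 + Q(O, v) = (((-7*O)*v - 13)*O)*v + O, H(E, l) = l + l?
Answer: 49515/10751006 ≈ 0.0046056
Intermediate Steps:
H(E, l) = 2*l
Q(O, v) = -3 + O + O*v*(-13 - 7*O*v) (Q(O, v) = -3 + ((((-7*O)*v - 13)*O)*v + O) = -3 + (((-7*O*v - 13)*O)*v + O) = -3 + (((-13 - 7*O*v)*O)*v + O) = -3 + ((O*(-13 - 7*O*v))*v + O) = -3 + (O*v*(-13 - 7*O*v) + O) = -3 + (O + O*v*(-13 - 7*O*v)) = -3 + O + O*v*(-13 - 7*O*v))
Y = 43004024 (Y = (2*(-14) + (-3 - 7 - 13*(-7)*(-17) - 7*(-7)**2*(-17)**2))*(-427) = (-28 + (-3 - 7 - 1547 - 7*49*289))*(-427) = (-28 + (-3 - 7 - 1547 - 99127))*(-427) = (-28 - 100684)*(-427) = -100712*(-427) = 43004024)
198060/Y = 198060/43004024 = 198060*(1/43004024) = 49515/10751006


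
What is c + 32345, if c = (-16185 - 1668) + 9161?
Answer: 23653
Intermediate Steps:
c = -8692 (c = -17853 + 9161 = -8692)
c + 32345 = -8692 + 32345 = 23653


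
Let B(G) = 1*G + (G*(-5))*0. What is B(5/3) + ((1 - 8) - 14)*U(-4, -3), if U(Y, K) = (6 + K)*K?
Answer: 572/3 ≈ 190.67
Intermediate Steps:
U(Y, K) = K*(6 + K)
B(G) = G (B(G) = G - 5*G*0 = G + 0 = G)
B(5/3) + ((1 - 8) - 14)*U(-4, -3) = 5/3 + ((1 - 8) - 14)*(-3*(6 - 3)) = 5*(⅓) + (-7 - 14)*(-3*3) = 5/3 - 21*(-9) = 5/3 + 189 = 572/3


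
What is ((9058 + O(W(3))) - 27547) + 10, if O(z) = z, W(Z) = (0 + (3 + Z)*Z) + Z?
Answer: -18458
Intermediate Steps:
W(Z) = Z + Z*(3 + Z) (W(Z) = (0 + Z*(3 + Z)) + Z = Z*(3 + Z) + Z = Z + Z*(3 + Z))
((9058 + O(W(3))) - 27547) + 10 = ((9058 + 3*(4 + 3)) - 27547) + 10 = ((9058 + 3*7) - 27547) + 10 = ((9058 + 21) - 27547) + 10 = (9079 - 27547) + 10 = -18468 + 10 = -18458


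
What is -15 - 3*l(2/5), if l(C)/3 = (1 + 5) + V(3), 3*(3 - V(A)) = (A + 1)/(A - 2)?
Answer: -84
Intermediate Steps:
V(A) = 3 - (1 + A)/(3*(-2 + A)) (V(A) = 3 - (A + 1)/(3*(A - 2)) = 3 - (1 + A)/(3*(-2 + A)))
l(C) = 23 (l(C) = 3*((1 + 5) + (-19 + 8*3)/(3*(-2 + 3))) = 3*(6 + (⅓)*(-19 + 24)/1) = 3*(6 + (⅓)*1*5) = 3*(6 + 5/3) = 3*(23/3) = 23)
-15 - 3*l(2/5) = -15 - 3*23 = -15 - 69 = -84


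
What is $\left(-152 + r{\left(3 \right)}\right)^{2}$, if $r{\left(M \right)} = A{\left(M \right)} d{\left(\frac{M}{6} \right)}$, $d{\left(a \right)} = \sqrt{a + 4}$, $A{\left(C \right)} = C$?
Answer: $\frac{46289}{2} - 1368 \sqrt{2} \approx 21210.0$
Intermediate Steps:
$d{\left(a \right)} = \sqrt{4 + a}$
$r{\left(M \right)} = M \sqrt{4 + \frac{M}{6}}$
$\left(-152 + r{\left(3 \right)}\right)^{2} = \left(-152 + \frac{1}{6} \cdot 3 \sqrt{144 + 6 \cdot 3}\right)^{2} = \left(-152 + \frac{1}{6} \cdot 3 \sqrt{144 + 18}\right)^{2} = \left(-152 + \frac{1}{6} \cdot 3 \sqrt{162}\right)^{2} = \left(-152 + \frac{1}{6} \cdot 3 \cdot 9 \sqrt{2}\right)^{2} = \left(-152 + \frac{9 \sqrt{2}}{2}\right)^{2}$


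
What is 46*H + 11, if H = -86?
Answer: -3945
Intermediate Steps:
46*H + 11 = 46*(-86) + 11 = -3956 + 11 = -3945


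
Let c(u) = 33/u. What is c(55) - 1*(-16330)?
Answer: 81653/5 ≈ 16331.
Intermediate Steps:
c(55) - 1*(-16330) = 33/55 - 1*(-16330) = 33*(1/55) + 16330 = 3/5 + 16330 = 81653/5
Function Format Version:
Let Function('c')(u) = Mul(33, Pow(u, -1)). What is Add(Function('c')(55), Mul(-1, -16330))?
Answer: Rational(81653, 5) ≈ 16331.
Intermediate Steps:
Add(Function('c')(55), Mul(-1, -16330)) = Add(Mul(33, Pow(55, -1)), Mul(-1, -16330)) = Add(Mul(33, Rational(1, 55)), 16330) = Add(Rational(3, 5), 16330) = Rational(81653, 5)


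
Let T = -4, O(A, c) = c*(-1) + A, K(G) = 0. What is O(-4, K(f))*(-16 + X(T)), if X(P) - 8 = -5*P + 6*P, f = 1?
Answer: 48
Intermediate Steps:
O(A, c) = A - c (O(A, c) = -c + A = A - c)
X(P) = 8 + P (X(P) = 8 + (-5*P + 6*P) = 8 + P)
O(-4, K(f))*(-16 + X(T)) = (-4 - 1*0)*(-16 + (8 - 4)) = (-4 + 0)*(-16 + 4) = -4*(-12) = 48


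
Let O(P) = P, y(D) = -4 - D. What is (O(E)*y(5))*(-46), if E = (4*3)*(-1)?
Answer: -4968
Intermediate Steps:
E = -12 (E = 12*(-1) = -12)
(O(E)*y(5))*(-46) = -12*(-4 - 1*5)*(-46) = -12*(-4 - 5)*(-46) = -12*(-9)*(-46) = 108*(-46) = -4968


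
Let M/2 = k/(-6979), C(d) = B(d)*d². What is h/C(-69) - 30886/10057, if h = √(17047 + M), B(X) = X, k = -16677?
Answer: -30886/10057 - √830531477293/2292664311 ≈ -3.0715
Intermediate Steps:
C(d) = d³ (C(d) = d*d² = d³)
M = 33354/6979 (M = 2*(-16677/(-6979)) = 2*(-16677*(-1/6979)) = 2*(16677/6979) = 33354/6979 ≈ 4.7792)
h = √830531477293/6979 (h = √(17047 + 33354/6979) = √(119004367/6979) = √830531477293/6979 ≈ 130.58)
h/C(-69) - 30886/10057 = (√830531477293/6979)/((-69)³) - 30886/10057 = (√830531477293/6979)/(-328509) - 30886*1/10057 = (√830531477293/6979)*(-1/328509) - 30886/10057 = -√830531477293/2292664311 - 30886/10057 = -30886/10057 - √830531477293/2292664311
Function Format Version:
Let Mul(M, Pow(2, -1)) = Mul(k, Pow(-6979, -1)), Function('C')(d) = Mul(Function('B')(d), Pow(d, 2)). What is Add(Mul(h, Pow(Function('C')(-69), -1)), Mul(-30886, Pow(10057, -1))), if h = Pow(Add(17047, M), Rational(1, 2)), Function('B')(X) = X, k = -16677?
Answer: Add(Rational(-30886, 10057), Mul(Rational(-1, 2292664311), Pow(830531477293, Rational(1, 2)))) ≈ -3.0715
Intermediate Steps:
Function('C')(d) = Pow(d, 3) (Function('C')(d) = Mul(d, Pow(d, 2)) = Pow(d, 3))
M = Rational(33354, 6979) (M = Mul(2, Mul(-16677, Pow(-6979, -1))) = Mul(2, Mul(-16677, Rational(-1, 6979))) = Mul(2, Rational(16677, 6979)) = Rational(33354, 6979) ≈ 4.7792)
h = Mul(Rational(1, 6979), Pow(830531477293, Rational(1, 2))) (h = Pow(Add(17047, Rational(33354, 6979)), Rational(1, 2)) = Pow(Rational(119004367, 6979), Rational(1, 2)) = Mul(Rational(1, 6979), Pow(830531477293, Rational(1, 2))) ≈ 130.58)
Add(Mul(h, Pow(Function('C')(-69), -1)), Mul(-30886, Pow(10057, -1))) = Add(Mul(Mul(Rational(1, 6979), Pow(830531477293, Rational(1, 2))), Pow(Pow(-69, 3), -1)), Mul(-30886, Pow(10057, -1))) = Add(Mul(Mul(Rational(1, 6979), Pow(830531477293, Rational(1, 2))), Pow(-328509, -1)), Mul(-30886, Rational(1, 10057))) = Add(Mul(Mul(Rational(1, 6979), Pow(830531477293, Rational(1, 2))), Rational(-1, 328509)), Rational(-30886, 10057)) = Add(Mul(Rational(-1, 2292664311), Pow(830531477293, Rational(1, 2))), Rational(-30886, 10057)) = Add(Rational(-30886, 10057), Mul(Rational(-1, 2292664311), Pow(830531477293, Rational(1, 2))))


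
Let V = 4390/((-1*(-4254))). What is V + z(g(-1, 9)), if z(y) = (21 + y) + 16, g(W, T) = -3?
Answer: 74513/2127 ≈ 35.032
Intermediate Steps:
z(y) = 37 + y
V = 2195/2127 (V = 4390/4254 = 4390*(1/4254) = 2195/2127 ≈ 1.0320)
V + z(g(-1, 9)) = 2195/2127 + (37 - 3) = 2195/2127 + 34 = 74513/2127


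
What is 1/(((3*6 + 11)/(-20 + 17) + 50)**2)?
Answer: 9/14641 ≈ 0.00061471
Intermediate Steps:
1/(((3*6 + 11)/(-20 + 17) + 50)**2) = 1/(((18 + 11)/(-3) + 50)**2) = 1/((29*(-1/3) + 50)**2) = 1/((-29/3 + 50)**2) = 1/((121/3)**2) = 1/(14641/9) = 9/14641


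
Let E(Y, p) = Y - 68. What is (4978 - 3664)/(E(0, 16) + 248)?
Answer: 73/10 ≈ 7.3000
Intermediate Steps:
E(Y, p) = -68 + Y
(4978 - 3664)/(E(0, 16) + 248) = (4978 - 3664)/((-68 + 0) + 248) = 1314/(-68 + 248) = 1314/180 = 1314*(1/180) = 73/10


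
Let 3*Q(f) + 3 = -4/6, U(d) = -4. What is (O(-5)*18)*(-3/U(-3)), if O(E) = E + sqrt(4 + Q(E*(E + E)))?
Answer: -45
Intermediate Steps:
Q(f) = -11/9 (Q(f) = -1 + (-4/6)/3 = -1 + (-4*1/6)/3 = -1 + (1/3)*(-2/3) = -1 - 2/9 = -11/9)
O(E) = 5/3 + E (O(E) = E + sqrt(4 - 11/9) = E + sqrt(25/9) = E + 5/3 = 5/3 + E)
(O(-5)*18)*(-3/U(-3)) = ((5/3 - 5)*18)*(-3/(-4)) = (-10/3*18)*(-3*(-1/4)) = -60*3/4 = -45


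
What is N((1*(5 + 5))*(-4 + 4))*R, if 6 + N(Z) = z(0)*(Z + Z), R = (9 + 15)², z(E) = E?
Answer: -3456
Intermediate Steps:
R = 576 (R = 24² = 576)
N(Z) = -6 (N(Z) = -6 + 0*(Z + Z) = -6 + 0*(2*Z) = -6 + 0 = -6)
N((1*(5 + 5))*(-4 + 4))*R = -6*576 = -3456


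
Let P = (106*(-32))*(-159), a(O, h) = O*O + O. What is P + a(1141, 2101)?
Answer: 1842350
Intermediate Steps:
a(O, h) = O + O² (a(O, h) = O² + O = O + O²)
P = 539328 (P = -3392*(-159) = 539328)
P + a(1141, 2101) = 539328 + 1141*(1 + 1141) = 539328 + 1141*1142 = 539328 + 1303022 = 1842350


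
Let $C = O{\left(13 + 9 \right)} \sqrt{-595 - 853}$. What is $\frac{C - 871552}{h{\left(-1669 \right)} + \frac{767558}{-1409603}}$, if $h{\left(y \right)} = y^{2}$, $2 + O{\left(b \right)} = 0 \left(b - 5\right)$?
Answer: $- \frac{1228542313856}{3926534374725} - \frac{5638412 i \sqrt{362}}{3926534374725} \approx -0.31288 - 2.7321 \cdot 10^{-5} i$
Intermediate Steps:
$O{\left(b \right)} = -2$ ($O{\left(b \right)} = -2 + 0 \left(b - 5\right) = -2 + 0 \left(-5 + b\right) = -2 + 0 = -2$)
$C = - 4 i \sqrt{362}$ ($C = - 2 \sqrt{-595 - 853} = - 2 \sqrt{-1448} = - 2 \cdot 2 i \sqrt{362} = - 4 i \sqrt{362} \approx - 76.105 i$)
$\frac{C - 871552}{h{\left(-1669 \right)} + \frac{767558}{-1409603}} = \frac{- 4 i \sqrt{362} - 871552}{\left(-1669\right)^{2} + \frac{767558}{-1409603}} = \frac{-871552 - 4 i \sqrt{362}}{2785561 + 767558 \left(- \frac{1}{1409603}\right)} = \frac{-871552 - 4 i \sqrt{362}}{2785561 - \frac{767558}{1409603}} = \frac{-871552 - 4 i \sqrt{362}}{\frac{3926534374725}{1409603}} = \left(-871552 - 4 i \sqrt{362}\right) \frac{1409603}{3926534374725} = - \frac{1228542313856}{3926534374725} - \frac{5638412 i \sqrt{362}}{3926534374725}$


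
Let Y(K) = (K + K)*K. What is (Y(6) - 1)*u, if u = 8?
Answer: 568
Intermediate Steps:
Y(K) = 2*K² (Y(K) = (2*K)*K = 2*K²)
(Y(6) - 1)*u = (2*6² - 1)*8 = (2*36 - 1)*8 = (72 - 1)*8 = 71*8 = 568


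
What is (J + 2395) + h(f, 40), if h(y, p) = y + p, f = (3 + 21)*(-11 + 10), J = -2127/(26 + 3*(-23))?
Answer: 105800/43 ≈ 2460.5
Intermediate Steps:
J = 2127/43 (J = -2127/(26 - 69) = -2127/(-43) = -2127*(-1/43) = 2127/43 ≈ 49.465)
f = -24 (f = 24*(-1) = -24)
h(y, p) = p + y
(J + 2395) + h(f, 40) = (2127/43 + 2395) + (40 - 24) = 105112/43 + 16 = 105800/43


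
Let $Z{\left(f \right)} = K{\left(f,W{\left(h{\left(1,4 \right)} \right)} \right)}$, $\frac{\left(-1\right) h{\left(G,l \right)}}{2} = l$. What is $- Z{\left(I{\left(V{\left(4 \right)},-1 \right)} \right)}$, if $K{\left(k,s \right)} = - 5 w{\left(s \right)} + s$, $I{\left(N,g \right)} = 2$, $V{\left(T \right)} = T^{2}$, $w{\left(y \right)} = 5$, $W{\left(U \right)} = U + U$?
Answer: $41$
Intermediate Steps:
$h{\left(G,l \right)} = - 2 l$
$W{\left(U \right)} = 2 U$
$K{\left(k,s \right)} = -25 + s$ ($K{\left(k,s \right)} = \left(-5\right) 5 + s = -25 + s$)
$Z{\left(f \right)} = -41$ ($Z{\left(f \right)} = -25 + 2 \left(\left(-2\right) 4\right) = -25 + 2 \left(-8\right) = -25 - 16 = -41$)
$- Z{\left(I{\left(V{\left(4 \right)},-1 \right)} \right)} = \left(-1\right) \left(-41\right) = 41$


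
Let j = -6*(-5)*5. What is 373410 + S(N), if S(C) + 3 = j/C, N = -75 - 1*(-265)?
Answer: 7094748/19 ≈ 3.7341e+5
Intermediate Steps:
N = 190 (N = -75 + 265 = 190)
j = 150 (j = 30*5 = 150)
S(C) = -3 + 150/C
373410 + S(N) = 373410 + (-3 + 150/190) = 373410 + (-3 + 150*(1/190)) = 373410 + (-3 + 15/19) = 373410 - 42/19 = 7094748/19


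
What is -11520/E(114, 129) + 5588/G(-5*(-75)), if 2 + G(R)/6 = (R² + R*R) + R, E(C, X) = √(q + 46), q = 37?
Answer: 2794/844869 - 11520*√83/83 ≈ -1264.5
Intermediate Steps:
E(C, X) = √83 (E(C, X) = √(37 + 46) = √83)
G(R) = -12 + 6*R + 12*R² (G(R) = -12 + 6*((R² + R*R) + R) = -12 + 6*((R² + R²) + R) = -12 + 6*(2*R² + R) = -12 + 6*(R + 2*R²) = -12 + (6*R + 12*R²) = -12 + 6*R + 12*R²)
-11520/E(114, 129) + 5588/G(-5*(-75)) = -11520*√83/83 + 5588/(-12 + 6*(-5*(-75)) + 12*(-5*(-75))²) = -11520*√83/83 + 5588/(-12 + 6*375 + 12*375²) = -11520*√83/83 + 5588/(-12 + 2250 + 12*140625) = -11520*√83/83 + 5588/(-12 + 2250 + 1687500) = -11520*√83/83 + 5588/1689738 = -11520*√83/83 + 5588*(1/1689738) = -11520*√83/83 + 2794/844869 = 2794/844869 - 11520*√83/83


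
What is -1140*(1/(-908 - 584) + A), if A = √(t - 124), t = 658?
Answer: 285/373 - 1140*√534 ≈ -26343.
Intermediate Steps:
A = √534 (A = √(658 - 124) = √534 ≈ 23.108)
-1140*(1/(-908 - 584) + A) = -1140*(1/(-908 - 584) + √534) = -1140*(1/(-1492) + √534) = -1140*(-1/1492 + √534) = 285/373 - 1140*√534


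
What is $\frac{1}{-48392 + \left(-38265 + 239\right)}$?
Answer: $- \frac{1}{86418} \approx -1.1572 \cdot 10^{-5}$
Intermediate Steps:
$\frac{1}{-48392 + \left(-38265 + 239\right)} = \frac{1}{-48392 - 38026} = \frac{1}{-86418} = - \frac{1}{86418}$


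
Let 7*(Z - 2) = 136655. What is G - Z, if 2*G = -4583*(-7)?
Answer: -48771/14 ≈ -3483.6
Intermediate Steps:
G = 32081/2 (G = (-4583*(-7))/2 = (1/2)*32081 = 32081/2 ≈ 16041.)
Z = 136669/7 (Z = 2 + (1/7)*136655 = 2 + 136655/7 = 136669/7 ≈ 19524.)
G - Z = 32081/2 - 1*136669/7 = 32081/2 - 136669/7 = -48771/14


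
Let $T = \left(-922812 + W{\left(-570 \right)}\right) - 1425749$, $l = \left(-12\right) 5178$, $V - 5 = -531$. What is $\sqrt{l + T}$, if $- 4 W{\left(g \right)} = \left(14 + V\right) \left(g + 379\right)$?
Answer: $i \sqrt{2435145} \approx 1560.5 i$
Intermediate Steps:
$V = -526$ ($V = 5 - 531 = -526$)
$W{\left(g \right)} = 48512 + 128 g$ ($W{\left(g \right)} = - \frac{\left(14 - 526\right) \left(g + 379\right)}{4} = - \frac{\left(-512\right) \left(379 + g\right)}{4} = - \frac{-194048 - 512 g}{4} = 48512 + 128 g$)
$l = -62136$
$T = -2373009$ ($T = \left(-922812 + \left(48512 + 128 \left(-570\right)\right)\right) - 1425749 = \left(-922812 + \left(48512 - 72960\right)\right) - 1425749 = \left(-922812 - 24448\right) - 1425749 = -947260 - 1425749 = -2373009$)
$\sqrt{l + T} = \sqrt{-62136 - 2373009} = \sqrt{-2435145} = i \sqrt{2435145}$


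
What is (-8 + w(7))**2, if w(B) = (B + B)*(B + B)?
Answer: 35344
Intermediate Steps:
w(B) = 4*B**2 (w(B) = (2*B)*(2*B) = 4*B**2)
(-8 + w(7))**2 = (-8 + 4*7**2)**2 = (-8 + 4*49)**2 = (-8 + 196)**2 = 188**2 = 35344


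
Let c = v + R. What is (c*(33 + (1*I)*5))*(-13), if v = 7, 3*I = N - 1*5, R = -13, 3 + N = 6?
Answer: 2314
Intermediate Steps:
N = 3 (N = -3 + 6 = 3)
I = -⅔ (I = (3 - 1*5)/3 = (3 - 5)/3 = (⅓)*(-2) = -⅔ ≈ -0.66667)
c = -6 (c = 7 - 13 = -6)
(c*(33 + (1*I)*5))*(-13) = -6*(33 + (1*(-⅔))*5)*(-13) = -6*(33 - ⅔*5)*(-13) = -6*(33 - 10/3)*(-13) = -6*89/3*(-13) = -178*(-13) = 2314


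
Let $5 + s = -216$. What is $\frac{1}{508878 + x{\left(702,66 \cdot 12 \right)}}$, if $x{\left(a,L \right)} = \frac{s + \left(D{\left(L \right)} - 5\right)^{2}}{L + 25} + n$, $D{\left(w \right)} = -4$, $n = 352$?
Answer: $\frac{817}{416040770} \approx 1.9637 \cdot 10^{-6}$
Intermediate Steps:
$s = -221$ ($s = -5 - 216 = -221$)
$x{\left(a,L \right)} = 352 - \frac{140}{25 + L}$ ($x{\left(a,L \right)} = \frac{-221 + \left(-4 - 5\right)^{2}}{L + 25} + 352 = \frac{-221 + \left(-9\right)^{2}}{25 + L} + 352 = \frac{-221 + 81}{25 + L} + 352 = - \frac{140}{25 + L} + 352 = 352 - \frac{140}{25 + L}$)
$\frac{1}{508878 + x{\left(702,66 \cdot 12 \right)}} = \frac{1}{508878 + \frac{4 \left(2165 + 88 \cdot 66 \cdot 12\right)}{25 + 66 \cdot 12}} = \frac{1}{508878 + \frac{4 \left(2165 + 88 \cdot 792\right)}{25 + 792}} = \frac{1}{508878 + \frac{4 \left(2165 + 69696\right)}{817}} = \frac{1}{508878 + 4 \cdot \frac{1}{817} \cdot 71861} = \frac{1}{508878 + \frac{287444}{817}} = \frac{1}{\frac{416040770}{817}} = \frac{817}{416040770}$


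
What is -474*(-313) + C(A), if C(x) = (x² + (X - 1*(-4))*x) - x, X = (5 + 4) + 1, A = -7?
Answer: 148320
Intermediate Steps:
X = 10 (X = 9 + 1 = 10)
C(x) = x² + 13*x (C(x) = (x² + (10 - 1*(-4))*x) - x = (x² + (10 + 4)*x) - x = (x² + 14*x) - x = x² + 13*x)
-474*(-313) + C(A) = -474*(-313) - 7*(13 - 7) = 148362 - 7*6 = 148362 - 42 = 148320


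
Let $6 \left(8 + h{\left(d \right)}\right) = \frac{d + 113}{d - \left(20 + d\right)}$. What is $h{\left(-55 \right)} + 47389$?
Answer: $\frac{2842831}{60} \approx 47381.0$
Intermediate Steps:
$h{\left(d \right)} = - \frac{1073}{120} - \frac{d}{120}$ ($h{\left(d \right)} = -8 + \frac{\left(d + 113\right) \frac{1}{d - \left(20 + d\right)}}{6} = -8 + \frac{\left(113 + d\right) \frac{1}{-20}}{6} = -8 + \frac{\left(113 + d\right) \left(- \frac{1}{20}\right)}{6} = -8 + \frac{- \frac{113}{20} - \frac{d}{20}}{6} = -8 - \left(\frac{113}{120} + \frac{d}{120}\right) = - \frac{1073}{120} - \frac{d}{120}$)
$h{\left(-55 \right)} + 47389 = \left(- \frac{1073}{120} - - \frac{11}{24}\right) + 47389 = \left(- \frac{1073}{120} + \frac{11}{24}\right) + 47389 = - \frac{509}{60} + 47389 = \frac{2842831}{60}$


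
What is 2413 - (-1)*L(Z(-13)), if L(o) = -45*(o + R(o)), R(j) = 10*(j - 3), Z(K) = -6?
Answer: 6733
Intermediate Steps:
R(j) = -30 + 10*j (R(j) = 10*(-3 + j) = -30 + 10*j)
L(o) = 1350 - 495*o (L(o) = -45*(o + (-30 + 10*o)) = -45*(-30 + 11*o) = 1350 - 495*o)
2413 - (-1)*L(Z(-13)) = 2413 - (-1)*(1350 - 495*(-6)) = 2413 - (-1)*(1350 + 2970) = 2413 - (-1)*4320 = 2413 - 1*(-4320) = 2413 + 4320 = 6733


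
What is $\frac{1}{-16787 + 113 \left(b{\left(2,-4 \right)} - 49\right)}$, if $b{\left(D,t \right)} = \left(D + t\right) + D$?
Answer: $- \frac{1}{22324} \approx -4.4795 \cdot 10^{-5}$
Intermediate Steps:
$b{\left(D,t \right)} = t + 2 D$
$\frac{1}{-16787 + 113 \left(b{\left(2,-4 \right)} - 49\right)} = \frac{1}{-16787 + 113 \left(\left(-4 + 2 \cdot 2\right) - 49\right)} = \frac{1}{-16787 + 113 \left(\left(-4 + 4\right) - 49\right)} = \frac{1}{-16787 + 113 \left(0 - 49\right)} = \frac{1}{-16787 + 113 \left(-49\right)} = \frac{1}{-16787 - 5537} = \frac{1}{-22324} = - \frac{1}{22324}$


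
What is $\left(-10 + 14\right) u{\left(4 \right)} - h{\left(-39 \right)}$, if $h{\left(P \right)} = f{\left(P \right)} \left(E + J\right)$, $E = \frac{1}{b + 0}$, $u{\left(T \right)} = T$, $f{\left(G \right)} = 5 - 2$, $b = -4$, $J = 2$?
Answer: $\frac{43}{4} \approx 10.75$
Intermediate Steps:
$f{\left(G \right)} = 3$ ($f{\left(G \right)} = 5 - 2 = 3$)
$E = - \frac{1}{4}$ ($E = \frac{1}{-4 + 0} = \frac{1}{-4} = - \frac{1}{4} \approx -0.25$)
$h{\left(P \right)} = \frac{21}{4}$ ($h{\left(P \right)} = 3 \left(- \frac{1}{4} + 2\right) = 3 \cdot \frac{7}{4} = \frac{21}{4}$)
$\left(-10 + 14\right) u{\left(4 \right)} - h{\left(-39 \right)} = \left(-10 + 14\right) 4 - \frac{21}{4} = 4 \cdot 4 - \frac{21}{4} = 16 - \frac{21}{4} = \frac{43}{4}$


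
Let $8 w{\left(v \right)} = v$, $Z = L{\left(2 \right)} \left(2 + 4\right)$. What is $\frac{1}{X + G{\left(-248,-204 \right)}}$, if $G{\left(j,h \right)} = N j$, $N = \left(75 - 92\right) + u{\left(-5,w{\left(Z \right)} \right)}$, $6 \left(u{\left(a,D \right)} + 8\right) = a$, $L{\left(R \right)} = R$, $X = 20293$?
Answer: $\frac{3}{80099} \approx 3.7454 \cdot 10^{-5}$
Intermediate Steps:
$Z = 12$ ($Z = 2 \left(2 + 4\right) = 2 \cdot 6 = 12$)
$w{\left(v \right)} = \frac{v}{8}$
$u{\left(a,D \right)} = -8 + \frac{a}{6}$
$N = - \frac{155}{6}$ ($N = \left(75 - 92\right) + \left(-8 + \frac{1}{6} \left(-5\right)\right) = -17 - \frac{53}{6} = - \frac{155}{6} \approx -25.833$)
$G{\left(j,h \right)} = - \frac{155 j}{6}$
$\frac{1}{X + G{\left(-248,-204 \right)}} = \frac{1}{20293 - - \frac{19220}{3}} = \frac{1}{20293 + \frac{19220}{3}} = \frac{1}{\frac{80099}{3}} = \frac{3}{80099}$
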